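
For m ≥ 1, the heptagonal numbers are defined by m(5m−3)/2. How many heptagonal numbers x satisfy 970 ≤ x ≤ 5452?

The n-th heptagonal number is n(5n−3)/2.
Smallest index with value ≥ 970: n = 20 (giving 970).
Largest index with value ≤ 5452: n = 47 (giving 5452).
Indices 20 through 47: 28 terms.

28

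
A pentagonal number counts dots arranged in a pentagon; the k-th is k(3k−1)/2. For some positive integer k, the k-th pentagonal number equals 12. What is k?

Set n(3n−1)/2 = 12, giving 3n² − n − 24 = 0.
The discriminant is 1 + 24·12 = 289, and √289 = 17.
So n = (1 + 17) / 6 = 18/6 = 3.
Check: 3·(3·3 − 1)/2 = 12. ✓

3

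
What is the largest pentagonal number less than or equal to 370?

330

Solve n(3n−1)/2 ≤ 370 for integer n.
n = 15 gives 330 ≤ 370, while n = 16 gives 376 > 370; so the answer is 330.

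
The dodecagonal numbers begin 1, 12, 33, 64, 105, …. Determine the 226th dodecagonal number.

254476

The 226th dodecagonal number is n(5n−4) with n = 226.
226·(5·226 − 4) = 226·1126 = 254476.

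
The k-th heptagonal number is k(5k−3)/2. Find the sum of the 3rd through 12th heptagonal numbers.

Σ i(5i−3)/2 = (5Σi² − 3Σi) / 2 over i = 3..12.
Σi = 78 − 3 = 75 and Σi² = 650 − 5 = 645.
(5·645 − 3·75) / 2 = 3000/2 = 1500.

1500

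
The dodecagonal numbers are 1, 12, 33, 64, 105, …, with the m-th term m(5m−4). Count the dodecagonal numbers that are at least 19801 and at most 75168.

The n-th dodecagonal number is n(5n−4).
Smallest index with value ≥ 19801: n = 64 (giving 20224).
Largest index with value ≤ 75168: n = 123 (giving 75153).
Indices 64 through 123: 60 terms.

60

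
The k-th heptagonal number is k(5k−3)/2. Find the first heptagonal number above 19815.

Solve n(5n−3)/2 > 19815 for integer n.
The largest n with value ≤ 19815 is 89 (since 19669 ≤ 19815 < 20115), so the first above is n = 90, value 20115.

20115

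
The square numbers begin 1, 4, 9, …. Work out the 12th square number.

The 12th square number is n² with n = 12.
12² = 144.

144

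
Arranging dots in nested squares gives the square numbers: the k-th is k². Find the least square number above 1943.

2025

Solve n² > 1943 for integer n.
The largest n with value ≤ 1943 is 44 (since 1936 ≤ 1943 < 2025), so the first above is n = 45, value 2025.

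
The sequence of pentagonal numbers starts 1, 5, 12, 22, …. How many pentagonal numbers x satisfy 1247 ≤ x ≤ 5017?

30

The n-th pentagonal number is n(3n−1)/2.
Smallest index with value ≥ 1247: n = 29 (giving 1247).
Largest index with value ≤ 5017: n = 58 (giving 5017).
Indices 29 through 58: 30 terms.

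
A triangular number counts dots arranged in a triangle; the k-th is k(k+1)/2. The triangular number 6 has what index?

3

Set n(n+1)/2 = 6, giving n² + n − 12 = 0.
So n = (-1 + 7) / 2 = 6/2 = 3.
Check: 3·4/2 = 6. ✓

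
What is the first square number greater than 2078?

Solve n² > 2078 for integer n.
The largest n with value ≤ 2078 is 45 (since 2025 ≤ 2078 < 2116), so the first above is n = 46, value 2116.

2116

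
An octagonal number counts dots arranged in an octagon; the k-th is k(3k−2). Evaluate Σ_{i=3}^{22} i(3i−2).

10870

Σ i(3i−2) = 3Σi² − 2Σi over i = 3..22.
Σi = 253 − 3 = 250 and Σi² = 3795 − 5 = 3790.
3·3790 − 2·250 = 10870.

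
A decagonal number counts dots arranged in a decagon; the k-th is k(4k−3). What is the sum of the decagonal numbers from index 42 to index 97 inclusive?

1128820

Σ i(4i−3) = 4Σi² − 3Σi over i = 42..97.
Σi = 4753 − 861 = 3892 and Σi² = 308945 − 23821 = 285124.
4·285124 − 3·3892 = 1128820.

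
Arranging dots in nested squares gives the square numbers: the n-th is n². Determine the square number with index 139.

139² = 19321.

19321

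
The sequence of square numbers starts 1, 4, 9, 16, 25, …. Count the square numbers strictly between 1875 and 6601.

38

The n-th square number is n².
Smallest index with value > 1875: n = 44 (giving 1936).
Largest index with value < 6601: n = 81 (giving 6561).
Indices 44 through 81: 38 terms.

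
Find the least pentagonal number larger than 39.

51

Solve n(3n−1)/2 > 39 for integer n.
The largest n with value ≤ 39 is 5 (since 35 ≤ 39 < 51), so the first above is n = 6, value 51.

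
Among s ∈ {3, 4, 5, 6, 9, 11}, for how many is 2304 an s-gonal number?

1

s = 3: P(3, 67) = 2278 and P(3, 68) = 2346; 2304 is not s-gonal.
s = 4: P(4, 48) = 2304. ✓
s = 5: P(5, 39) = 2262 and P(5, 40) = 2380; 2304 is not s-gonal.
s = 6: P(6, 34) = 2278 and P(6, 35) = 2415; 2304 is not s-gonal.
s = 9: P(9, 26) = 2301 and P(9, 27) = 2484; 2304 is not s-gonal.
s = 11: P(11, 23) = 2300 and P(11, 24) = 2508; 2304 is not s-gonal.
Hits: s ∈ {4} → 1.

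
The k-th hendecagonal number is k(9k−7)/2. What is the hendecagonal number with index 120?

64380

120·(9·120 − 7)/2 = 120·1073/2 = 64380.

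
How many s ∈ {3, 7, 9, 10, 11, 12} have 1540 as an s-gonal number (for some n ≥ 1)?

2

s = 3: P(3, 55) = 1540. ✓
s = 7: P(7, 25) = 1525 and P(7, 26) = 1651; 1540 is not s-gonal.
s = 9: P(9, 21) = 1491 and P(9, 22) = 1639; 1540 is not s-gonal.
s = 10: P(10, 20) = 1540. ✓
s = 11: P(11, 18) = 1395 and P(11, 19) = 1558; 1540 is not s-gonal.
s = 12: P(12, 17) = 1377 and P(12, 18) = 1548; 1540 is not s-gonal.
Hits: s ∈ {3, 10} → 2.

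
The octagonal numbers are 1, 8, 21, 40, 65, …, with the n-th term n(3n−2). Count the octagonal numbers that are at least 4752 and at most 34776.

The n-th octagonal number is n(3n−2).
Smallest index with value ≥ 4752: n = 41 (giving 4961).
Largest index with value ≤ 34776: n = 108 (giving 34776).
Indices 41 through 108: 68 terms.

68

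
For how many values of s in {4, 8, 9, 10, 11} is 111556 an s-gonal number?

s = 4: P(4, 334) = 111556. ✓
s = 8: P(8, 193) = 111361 and P(8, 194) = 112520; 111556 is not s-gonal.
s = 9: P(9, 178) = 110449 and P(9, 179) = 111696; 111556 is not s-gonal.
s = 10: P(10, 167) = 111055 and P(10, 168) = 112392; 111556 is not s-gonal.
s = 11: P(11, 157) = 110371 and P(11, 158) = 111785; 111556 is not s-gonal.
Hits: s ∈ {4} → 1.

1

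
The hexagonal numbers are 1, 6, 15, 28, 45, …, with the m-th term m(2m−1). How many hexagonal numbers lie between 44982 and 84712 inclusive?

56

The n-th hexagonal number is n(2n−1).
Smallest index with value ≥ 44982: n = 151 (giving 45451).
Largest index with value ≤ 84712: n = 206 (giving 84666).
Indices 151 through 206: 56 terms.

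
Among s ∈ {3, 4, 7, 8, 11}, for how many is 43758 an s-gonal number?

s = 3: P(3, 295) = 43660 and P(3, 296) = 43956; 43758 is not s-gonal.
s = 4: P(4, 209) = 43681 and P(4, 210) = 44100; 43758 is not s-gonal.
s = 7: P(7, 132) = 43362 and P(7, 133) = 44023; 43758 is not s-gonal.
s = 8: P(8, 121) = 43681 and P(8, 122) = 44408; 43758 is not s-gonal.
s = 11: P(11, 99) = 43758. ✓
Hits: s ∈ {11} → 1.

1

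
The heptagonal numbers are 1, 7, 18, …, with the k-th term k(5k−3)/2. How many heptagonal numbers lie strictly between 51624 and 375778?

The n-th heptagonal number is n(5n−3)/2.
Smallest index with value > 51624: n = 145 (giving 52345).
Largest index with value < 375778: n = 387 (giving 373842).
Indices 145 through 387: 243 terms.

243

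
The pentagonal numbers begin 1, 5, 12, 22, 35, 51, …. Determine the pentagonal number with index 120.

21540

The 120th pentagonal number is n(3n−1)/2 with n = 120.
120·(3·120 − 1)/2 = 120·359/2 = 21540.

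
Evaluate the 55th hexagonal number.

5995

The 55th hexagonal number is n(2n−1) with n = 55.
55·(2·55 − 1) = 55·109 = 5995.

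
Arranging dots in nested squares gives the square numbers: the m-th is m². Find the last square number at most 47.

36

Solve n² ≤ 47 for integer n.
n = 6 gives 36 ≤ 47, while n = 7 gives 49 > 47; so the answer is 36.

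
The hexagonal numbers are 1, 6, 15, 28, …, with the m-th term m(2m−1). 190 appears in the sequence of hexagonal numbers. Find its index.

Set n(2n−1) = 190, giving 2n² − n − 190 = 0.
The discriminant is 1 + 8·190 = 1521, and √1521 = 39.
So n = (1 + 39) / 4 = 40/4 = 10.

10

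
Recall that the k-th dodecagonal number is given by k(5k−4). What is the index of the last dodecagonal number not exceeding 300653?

245

Solve n(5n−4) ≤ 300653 for integer n.
n = 245 gives 299145 ≤ 300653, while n = 246 gives 301596 > 300653; so the answer is index 245.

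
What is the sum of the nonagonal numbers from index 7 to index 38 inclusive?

Σ i(7i−5)/2 = (7Σi² − 5Σi) / 2 over i = 7..38.
Σi = 741 − 21 = 720 and Σi² = 19019 − 91 = 18928.
(7·18928 − 5·720) / 2 = 128896/2 = 64448.

64448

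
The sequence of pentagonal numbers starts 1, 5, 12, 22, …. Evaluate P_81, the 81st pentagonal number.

9801

The 81st pentagonal number is n(3n−1)/2 with n = 81.
81·(3·81 − 1)/2 = 81·242/2 = 81·121 = 9801.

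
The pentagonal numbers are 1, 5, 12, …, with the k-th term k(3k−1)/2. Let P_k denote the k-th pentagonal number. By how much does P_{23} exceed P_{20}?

192

23·(3·23 − 1)/2 = 782 and 20·(3·20 − 1)/2 = 590.
Difference: 782 − 590 = 192.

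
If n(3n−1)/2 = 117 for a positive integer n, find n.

Set n(3n−1)/2 = 117, giving 3n² − n − 234 = 0.
The discriminant is 1 + 24·117 = 2809, and √2809 = 53.
So n = (1 + 53) / 6 = 54/6 = 9.

9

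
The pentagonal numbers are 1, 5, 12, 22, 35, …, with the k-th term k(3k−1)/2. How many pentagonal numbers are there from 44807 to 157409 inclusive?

152

The n-th pentagonal number is n(3n−1)/2.
Smallest index with value ≥ 44807: n = 173 (giving 44807).
Largest index with value ≤ 157409: n = 324 (giving 157302).
Indices 173 through 324: 152 terms.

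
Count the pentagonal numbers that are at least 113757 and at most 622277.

369

The n-th pentagonal number is n(3n−1)/2.
Smallest index with value ≥ 113757: n = 276 (giving 114126).
Largest index with value ≤ 622277: n = 644 (giving 621782).
Indices 276 through 644: 369 terms.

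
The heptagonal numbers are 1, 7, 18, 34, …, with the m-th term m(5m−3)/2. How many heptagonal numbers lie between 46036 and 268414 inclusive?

The n-th heptagonal number is n(5n−3)/2.
Smallest index with value ≥ 46036: n = 136 (giving 46036).
Largest index with value ≤ 268414: n = 327 (giving 266832).
Indices 136 through 327: 192 terms.

192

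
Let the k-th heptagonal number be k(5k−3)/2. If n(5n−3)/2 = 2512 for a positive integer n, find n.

32

Set n(5n−3)/2 = 2512, giving 5n² − 3n − 5024 = 0.
The discriminant is 9 + 40·2512 = 100489, and √100489 = 317.
So n = (3 + 317) / 10 = 320/10 = 32.
Check: 32·(5·32 − 3)/2 = 2512. ✓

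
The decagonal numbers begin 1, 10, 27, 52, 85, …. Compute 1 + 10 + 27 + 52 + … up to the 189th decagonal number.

9019395

Σ i(4i−3) = 4Σi² − 3Σi over i = 1..189.
Σi = 17955 and Σi² = 2268315.
4·2268315 − 3·17955 = 9019395.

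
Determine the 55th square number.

55² = 3025.

3025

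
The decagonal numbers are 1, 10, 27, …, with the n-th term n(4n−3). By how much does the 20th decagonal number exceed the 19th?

Consecutive decagonal numbers differ by 8n − 7: here 8·20 − 7 = 153.

153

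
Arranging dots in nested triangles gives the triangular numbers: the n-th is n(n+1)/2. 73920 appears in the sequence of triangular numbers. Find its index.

384

Set n(n+1)/2 = 73920, giving n² + n − 147840 = 0.
So n = (-1 + 769) / 2 = 768/2 = 384.
Check: 384·385/2 = 73920. ✓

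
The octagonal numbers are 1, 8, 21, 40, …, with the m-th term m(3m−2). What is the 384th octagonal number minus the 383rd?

2299

Consecutive octagonal numbers differ by 6n − 5: here 6·384 − 5 = 2299.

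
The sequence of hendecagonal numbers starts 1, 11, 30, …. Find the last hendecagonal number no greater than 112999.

111785

Solve n(9n−7)/2 ≤ 112999 for integer n.
n = 158 gives 111785 ≤ 112999, while n = 159 gives 113208 > 112999; so the answer is 111785.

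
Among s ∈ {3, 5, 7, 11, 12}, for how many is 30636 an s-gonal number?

1

s = 3: P(3, 247) = 30628 and P(3, 248) = 30876; 30636 is not s-gonal.
s = 5: P(5, 143) = 30602 and P(5, 144) = 31032; 30636 is not s-gonal.
s = 7: P(7, 111) = 30636. ✓
s = 11: P(11, 82) = 29971 and P(11, 83) = 30710; 30636 is not s-gonal.
s = 12: P(12, 78) = 30108 and P(12, 79) = 30889; 30636 is not s-gonal.
Hits: s ∈ {7} → 1.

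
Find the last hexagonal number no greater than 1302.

1225

Solve n(2n−1) ≤ 1302 for integer n.
n = 25 gives 1225 ≤ 1302, while n = 26 gives 1326 > 1302; so the answer is 1225.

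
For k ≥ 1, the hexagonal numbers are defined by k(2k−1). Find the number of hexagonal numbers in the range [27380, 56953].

The n-th hexagonal number is n(2n−1).
Smallest index with value ≥ 27380: n = 118 (giving 27730).
Largest index with value ≤ 56953: n = 169 (giving 56953).
Indices 118 through 169: 52 terms.

52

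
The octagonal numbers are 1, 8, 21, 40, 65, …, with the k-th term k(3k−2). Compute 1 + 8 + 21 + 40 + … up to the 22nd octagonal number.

Σ i(3i−2) = 3Σi² − 2Σi over i = 1..22.
Σi = 253 and Σi² = 3795.
3·3795 − 2·253 = 10879.

10879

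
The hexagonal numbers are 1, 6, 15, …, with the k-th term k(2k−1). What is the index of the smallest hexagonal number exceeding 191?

11

Solve n(2n−1) > 191 for integer n.
The largest n with value ≤ 191 is 10 (since 190 ≤ 191 < 231), so the first above is n = 11, value 231.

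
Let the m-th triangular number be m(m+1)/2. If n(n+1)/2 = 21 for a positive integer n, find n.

Set n(n+1)/2 = 21, giving n² + n − 42 = 0.
So n = (-1 + 13) / 2 = 12/2 = 6.
Check: 6·7/2 = 21. ✓

6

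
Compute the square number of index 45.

2025

The 45th square number is n² with n = 45.
45² = 2025.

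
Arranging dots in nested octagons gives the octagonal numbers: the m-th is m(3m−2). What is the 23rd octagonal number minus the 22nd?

Consecutive octagonal numbers differ by 6n − 5: here 6·23 − 5 = 133.

133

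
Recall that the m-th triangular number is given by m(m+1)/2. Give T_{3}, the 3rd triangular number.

The 3rd triangular number is n(n+1)/2 with n = 3.
3·4/2 = 12/2 = 6.

6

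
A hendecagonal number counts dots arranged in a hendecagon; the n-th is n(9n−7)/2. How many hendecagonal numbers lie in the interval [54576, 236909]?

The n-th hendecagonal number is n(9n−7)/2.
Smallest index with value ≥ 54576: n = 111 (giving 55056).
Largest index with value ≤ 236909: n = 229 (giving 235183).
Indices 111 through 229: 119 terms.

119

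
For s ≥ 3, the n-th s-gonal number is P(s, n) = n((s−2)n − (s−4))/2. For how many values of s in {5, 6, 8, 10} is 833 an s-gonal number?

1

s = 5: P(5, 23) = 782 and P(5, 24) = 852; 833 is not s-gonal.
s = 6: P(6, 20) = 780 and P(6, 21) = 861; 833 is not s-gonal.
s = 8: P(8, 17) = 833. ✓
s = 10: P(10, 14) = 742 and P(10, 15) = 855; 833 is not s-gonal.
Hits: s ∈ {8} → 1.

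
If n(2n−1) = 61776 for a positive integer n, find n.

176

Set n(2n−1) = 61776, giving 2n² − n − 61776 = 0.
The discriminant is 1 + 8·61776 = 494209, and √494209 = 703.
So n = (1 + 703) / 4 = 704/4 = 176.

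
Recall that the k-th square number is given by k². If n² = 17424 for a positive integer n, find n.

We need n² = 17424, so n = √17424 = 132.

132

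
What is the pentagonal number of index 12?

210

The 12th pentagonal number is n(3n−1)/2 with n = 12.
12·(3·12 − 1)/2 = 12·35/2 = 210.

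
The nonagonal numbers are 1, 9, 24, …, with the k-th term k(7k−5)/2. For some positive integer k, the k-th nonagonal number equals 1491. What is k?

Set n(7n−5)/2 = 1491, giving 7n² − 5n − 2982 = 0.
The discriminant is 25 + 56·1491 = 83521, and √83521 = 289.
So n = (5 + 289) / 14 = 294/14 = 21.

21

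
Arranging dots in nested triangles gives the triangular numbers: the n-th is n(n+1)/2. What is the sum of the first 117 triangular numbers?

Σ i(i+1)/2 = (Σi² + Σi) / 2 over i = 1..117.
Σi = 6903 and Σi² = 540735.
(1·540735 + 1·6903) / 2 = 547638/2 = 273819.

273819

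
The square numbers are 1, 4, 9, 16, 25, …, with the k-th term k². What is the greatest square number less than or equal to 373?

Solve n² ≤ 373 for integer n.
n = 19 gives 361 ≤ 373, while n = 20 gives 400 > 373; so the answer is 361.

361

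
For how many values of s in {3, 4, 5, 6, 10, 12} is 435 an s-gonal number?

s = 3: P(3, 29) = 435. ✓
s = 4: P(4, 20) = 400 and P(4, 21) = 441; 435 is not s-gonal.
s = 5: P(5, 17) = 425 and P(5, 18) = 477; 435 is not s-gonal.
s = 6: P(6, 15) = 435. ✓
s = 10: P(10, 10) = 370 and P(10, 11) = 451; 435 is not s-gonal.
s = 12: P(12, 9) = 369 and P(12, 10) = 460; 435 is not s-gonal.
Hits: s ∈ {3, 6} → 2.

2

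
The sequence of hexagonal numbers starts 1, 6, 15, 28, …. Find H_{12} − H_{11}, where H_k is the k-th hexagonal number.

Consecutive hexagonal numbers differ by 4n − 3: here 4·12 − 3 = 45.

45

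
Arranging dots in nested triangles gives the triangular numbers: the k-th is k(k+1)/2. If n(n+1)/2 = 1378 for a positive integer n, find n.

52

Set n(n+1)/2 = 1378, giving n² + n − 2756 = 0.
So n = (-1 + 105) / 2 = 104/2 = 52.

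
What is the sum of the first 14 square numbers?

Σ_{i=1}^{14} i² = 14·15·29/6 = 1015.

1015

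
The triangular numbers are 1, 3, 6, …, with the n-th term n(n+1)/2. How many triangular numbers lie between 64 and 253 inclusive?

The n-th triangular number is n(n+1)/2.
Smallest index with value ≥ 64: n = 11 (giving 66).
Largest index with value ≤ 253: n = 22 (giving 253).
Indices 11 through 22: 12 terms.

12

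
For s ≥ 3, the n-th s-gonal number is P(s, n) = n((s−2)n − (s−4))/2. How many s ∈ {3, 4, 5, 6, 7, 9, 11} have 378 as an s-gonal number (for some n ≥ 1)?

s = 3: P(3, 27) = 378. ✓
s = 4: P(4, 19) = 361 and P(4, 20) = 400; 378 is not s-gonal.
s = 5: P(5, 16) = 376 and P(5, 17) = 425; 378 is not s-gonal.
s = 6: P(6, 14) = 378. ✓
s = 7: P(7, 12) = 342 and P(7, 13) = 403; 378 is not s-gonal.
s = 9: P(9, 10) = 325 and P(9, 11) = 396; 378 is not s-gonal.
s = 11: P(11, 9) = 333 and P(11, 10) = 415; 378 is not s-gonal.
Hits: s ∈ {3, 6} → 2.

2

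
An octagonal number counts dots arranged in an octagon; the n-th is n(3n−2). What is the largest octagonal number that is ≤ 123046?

122008

Solve n(3n−2) ≤ 123046 for integer n.
n = 202 gives 122008 ≤ 123046, while n = 203 gives 123221 > 123046; so the answer is 122008.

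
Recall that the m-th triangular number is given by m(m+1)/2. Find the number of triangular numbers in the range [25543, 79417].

173

The n-th triangular number is n(n+1)/2.
Smallest index with value ≥ 25543: n = 226 (giving 25651).
Largest index with value ≤ 79417: n = 398 (giving 79401).
Indices 226 through 398: 173 terms.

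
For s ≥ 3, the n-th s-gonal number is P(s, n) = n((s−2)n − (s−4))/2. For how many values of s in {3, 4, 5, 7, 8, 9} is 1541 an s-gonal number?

1

s = 3: P(3, 55) = 1540 and P(3, 56) = 1596; 1541 is not s-gonal.
s = 4: P(4, 39) = 1521 and P(4, 40) = 1600; 1541 is not s-gonal.
s = 5: P(5, 32) = 1520 and P(5, 33) = 1617; 1541 is not s-gonal.
s = 7: P(7, 25) = 1525 and P(7, 26) = 1651; 1541 is not s-gonal.
s = 8: P(8, 23) = 1541. ✓
s = 9: P(9, 21) = 1491 and P(9, 22) = 1639; 1541 is not s-gonal.
Hits: s ∈ {8} → 1.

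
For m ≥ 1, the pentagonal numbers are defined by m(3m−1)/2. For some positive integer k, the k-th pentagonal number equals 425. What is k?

Set n(3n−1)/2 = 425, giving 3n² − n − 850 = 0.
The discriminant is 1 + 24·425 = 10201, and √10201 = 101.
So n = (1 + 101) / 6 = 102/6 = 17.

17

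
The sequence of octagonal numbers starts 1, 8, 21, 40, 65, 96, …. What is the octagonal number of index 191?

The 191st octagonal number is n(3n−2) with n = 191.
191·(3·191 − 2) = 191·571 = 109061.

109061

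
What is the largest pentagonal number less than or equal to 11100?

11051

Solve n(3n−1)/2 ≤ 11100 for integer n.
n = 86 gives 11051 ≤ 11100, while n = 87 gives 11310 > 11100; so the answer is 11051.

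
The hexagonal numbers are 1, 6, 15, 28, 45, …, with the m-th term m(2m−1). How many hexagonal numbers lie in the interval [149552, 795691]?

The n-th hexagonal number is n(2n−1).
Smallest index with value ≥ 149552: n = 274 (giving 149878).
Largest index with value ≤ 795691: n = 631 (giving 795691).
Indices 274 through 631: 358 terms.

358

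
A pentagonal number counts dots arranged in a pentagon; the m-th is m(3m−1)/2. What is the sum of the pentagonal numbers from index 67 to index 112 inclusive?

Σ i(3i−1)/2 = (3Σi² − Σi) / 2 over i = 67..112.
Σi = 6328 − 2211 = 4117 and Σi² = 474600 − 98021 = 376579.
(3·376579 − 1·4117) / 2 = 1125620/2 = 562810.

562810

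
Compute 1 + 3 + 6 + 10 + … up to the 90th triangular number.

Σ i(i+1)/2 = (Σi² + Σi) / 2 over i = 1..90.
Σi = 4095 and Σi² = 247065.
(1·247065 + 1·4095) / 2 = 251160/2 = 125580.

125580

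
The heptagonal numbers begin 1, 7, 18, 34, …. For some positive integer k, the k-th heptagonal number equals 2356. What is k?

31

Set n(5n−3)/2 = 2356, giving 5n² − 3n − 4712 = 0.
So n = (3 + 307) / 10 = 310/10 = 31.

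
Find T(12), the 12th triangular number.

78

12·13/2 = 156/2 = 78.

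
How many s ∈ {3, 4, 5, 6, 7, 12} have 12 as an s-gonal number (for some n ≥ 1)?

s = 3: P(3, 4) = 10 and P(3, 5) = 15; 12 is not s-gonal.
s = 4: P(4, 3) = 9 and P(4, 4) = 16; 12 is not s-gonal.
s = 5: P(5, 3) = 12. ✓
s = 6: P(6, 2) = 6 and P(6, 3) = 15; 12 is not s-gonal.
s = 7: P(7, 2) = 7 and P(7, 3) = 18; 12 is not s-gonal.
s = 12: P(12, 2) = 12. ✓
Hits: s ∈ {5, 12} → 2.

2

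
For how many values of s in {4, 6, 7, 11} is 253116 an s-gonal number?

1

s = 4: P(4, 503) = 253009 and P(4, 504) = 254016; 253116 is not s-gonal.
s = 6: P(6, 356) = 253116. ✓
s = 7: P(7, 318) = 252333 and P(7, 319) = 253924; 253116 is not s-gonal.
s = 11: P(11, 237) = 251931 and P(11, 238) = 254065; 253116 is not s-gonal.
Hits: s ∈ {6} → 1.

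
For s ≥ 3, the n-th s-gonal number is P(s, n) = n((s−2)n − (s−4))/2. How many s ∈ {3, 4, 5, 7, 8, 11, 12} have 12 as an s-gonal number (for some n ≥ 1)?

2

s = 3: P(3, 4) = 10 and P(3, 5) = 15; 12 is not s-gonal.
s = 4: P(4, 3) = 9 and P(4, 4) = 16; 12 is not s-gonal.
s = 5: P(5, 3) = 12. ✓
s = 7: P(7, 2) = 7 and P(7, 3) = 18; 12 is not s-gonal.
s = 8: P(8, 2) = 8 and P(8, 3) = 21; 12 is not s-gonal.
s = 11: P(11, 2) = 11 and P(11, 3) = 30; 12 is not s-gonal.
s = 12: P(12, 2) = 12. ✓
Hits: s ∈ {5, 12} → 2.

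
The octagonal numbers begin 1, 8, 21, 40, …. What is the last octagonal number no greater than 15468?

Solve n(3n−2) ≤ 15468 for integer n.
n = 72 gives 15408 ≤ 15468, while n = 73 gives 15841 > 15468; so the answer is 15408.

15408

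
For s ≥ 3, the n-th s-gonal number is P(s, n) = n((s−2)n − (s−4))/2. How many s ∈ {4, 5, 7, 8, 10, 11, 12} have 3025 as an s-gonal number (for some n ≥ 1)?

s = 4: P(4, 55) = 3025. ✓
s = 5: P(5, 45) = 3015 and P(5, 46) = 3151; 3025 is not s-gonal.
s = 7: P(7, 35) = 3010 and P(7, 36) = 3186; 3025 is not s-gonal.
s = 8: P(8, 32) = 3008 and P(8, 33) = 3201; 3025 is not s-gonal.
s = 10: P(10, 27) = 2835 and P(10, 28) = 3052; 3025 is not s-gonal.
s = 11: P(11, 26) = 2951 and P(11, 27) = 3186; 3025 is not s-gonal.
s = 12: P(12, 25) = 3025. ✓
Hits: s ∈ {4, 12} → 2.

2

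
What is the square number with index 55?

The 55th square number is n² with n = 55.
55² = 3025.

3025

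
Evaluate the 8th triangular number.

36

The 8th triangular number is n(n+1)/2 with n = 8.
8·9/2 = 72/2 = 36.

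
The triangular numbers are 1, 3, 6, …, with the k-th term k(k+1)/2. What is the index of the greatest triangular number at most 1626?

56

Solve n(n+1)/2 ≤ 1626 for integer n.
n = 56 gives 1596 ≤ 1626, while n = 57 gives 1653 > 1626; so the answer is index 56.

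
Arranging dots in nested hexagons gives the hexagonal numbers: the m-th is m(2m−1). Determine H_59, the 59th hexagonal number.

The 59th hexagonal number is n(2n−1) with n = 59.
59·(2·59 − 1) = 59·117 = 6903.

6903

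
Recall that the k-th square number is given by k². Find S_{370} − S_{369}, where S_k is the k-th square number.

n² − (n−1)² = 2n − 1, so 370² − 369² = 2·370 − 1 = 739.

739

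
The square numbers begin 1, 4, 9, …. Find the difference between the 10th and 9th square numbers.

n² − (n−1)² = 2n − 1, so 10² − 9² = 2·10 − 1 = 19.

19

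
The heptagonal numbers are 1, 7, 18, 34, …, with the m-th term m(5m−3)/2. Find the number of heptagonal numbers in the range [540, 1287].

8

The n-th heptagonal number is n(5n−3)/2.
Smallest index with value ≥ 540: n = 15 (giving 540).
Largest index with value ≤ 1287: n = 22 (giving 1177).
Indices 15 through 22: 8 terms.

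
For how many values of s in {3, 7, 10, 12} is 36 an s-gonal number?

s = 3: P(3, 8) = 36. ✓
s = 7: P(7, 4) = 34 and P(7, 5) = 55; 36 is not s-gonal.
s = 10: P(10, 3) = 27 and P(10, 4) = 52; 36 is not s-gonal.
s = 12: P(12, 3) = 33 and P(12, 4) = 64; 36 is not s-gonal.
Hits: s ∈ {3} → 1.

1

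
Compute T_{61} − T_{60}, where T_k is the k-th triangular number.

61

Consecutive triangular numbers differ by n: T_{61} − T_{60} = 61.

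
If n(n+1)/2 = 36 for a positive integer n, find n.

Set n(n+1)/2 = 36, giving n² + n − 72 = 0.
The discriminant is 1 + 8·36 = 289, and √289 = 17.
So n = (-1 + 17) / 2 = 16/2 = 8.

8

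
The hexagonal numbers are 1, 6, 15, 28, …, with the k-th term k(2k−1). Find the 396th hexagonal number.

313236

396·(2·396 − 1) = 396·791 = 313236.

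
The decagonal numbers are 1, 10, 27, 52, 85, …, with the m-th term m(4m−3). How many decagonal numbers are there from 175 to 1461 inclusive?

13

The n-th decagonal number is n(4n−3).
Smallest index with value ≥ 175: n = 7 (giving 175).
Largest index with value ≤ 1461: n = 19 (giving 1387).
Indices 7 through 19: 13 terms.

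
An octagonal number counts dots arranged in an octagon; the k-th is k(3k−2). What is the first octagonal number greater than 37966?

38081

Solve n(3n−2) > 37966 for integer n.
The largest n with value ≤ 37966 is 112 (since 37408 ≤ 37966 < 38081), so the first above is n = 113, value 38081.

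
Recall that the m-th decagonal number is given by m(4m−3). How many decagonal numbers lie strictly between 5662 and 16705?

26

The n-th decagonal number is n(4n−3).
Smallest index with value > 5662: n = 39 (giving 5967).
Largest index with value < 16705: n = 64 (giving 16192).
Indices 39 through 64: 26 terms.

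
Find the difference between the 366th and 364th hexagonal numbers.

2918

366·(2·366 − 1) = 267546 and 364·(2·364 − 1) = 264628.
Difference: 267546 − 264628 = 2918.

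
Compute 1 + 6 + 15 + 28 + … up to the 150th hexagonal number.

Σ i(2i−1) = 2Σi² − Σi over i = 1..150.
Σi = 11325 and Σi² = 1136275.
2·1136275 − 1·11325 = 2261225.

2261225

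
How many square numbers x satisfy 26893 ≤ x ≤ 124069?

The n-th square number is n².
Smallest index with value ≥ 26893: n = 164 (giving 26896).
Largest index with value ≤ 124069: n = 352 (giving 123904).
Indices 164 through 352: 189 terms.

189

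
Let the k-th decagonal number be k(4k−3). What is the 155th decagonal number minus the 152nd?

3675

155·(4·155 − 3) = 95635 and 152·(4·152 − 3) = 91960.
Difference: 95635 − 91960 = 3675.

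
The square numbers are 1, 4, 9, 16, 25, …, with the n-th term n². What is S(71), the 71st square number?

71² = 5041.

5041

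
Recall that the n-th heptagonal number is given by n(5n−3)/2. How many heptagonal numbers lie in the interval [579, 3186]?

The n-th heptagonal number is n(5n−3)/2.
Smallest index with value ≥ 579: n = 16 (giving 616).
Largest index with value ≤ 3186: n = 36 (giving 3186).
Indices 16 through 36: 21 terms.

21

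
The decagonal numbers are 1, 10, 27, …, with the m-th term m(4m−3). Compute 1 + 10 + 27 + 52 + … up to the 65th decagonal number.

Σ i(4i−3) = 4Σi² − 3Σi over i = 1..65.
Σi = 2145 and Σi² = 93665.
4·93665 − 3·2145 = 368225.

368225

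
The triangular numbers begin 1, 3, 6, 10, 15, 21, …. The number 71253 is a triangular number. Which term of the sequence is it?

Set n(n+1)/2 = 71253, giving n² + n − 142506 = 0.
The discriminant is 1 + 8·71253 = 570025, and √570025 = 755.
So n = (-1 + 755) / 2 = 754/2 = 377.

377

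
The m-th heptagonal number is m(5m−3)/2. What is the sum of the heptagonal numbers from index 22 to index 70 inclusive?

Σ i(5i−3)/2 = (5Σi² − 3Σi) / 2 over i = 22..70.
Σi = 2485 − 231 = 2254 and Σi² = 116795 − 3311 = 113484.
(5·113484 − 3·2254) / 2 = 560658/2 = 280329.

280329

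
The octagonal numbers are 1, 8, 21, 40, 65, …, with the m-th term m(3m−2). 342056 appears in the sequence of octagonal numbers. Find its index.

338

Set n(3n−2) = 342056, giving 3n² − 2n − 342056 = 0.
The discriminant is 4 + 12·342056 = 4104676, and √4104676 = 2026.
So n = (2 + 2026) / 6 = 2028/6 = 338.
Check: 338·(3·338 − 2) = 342056. ✓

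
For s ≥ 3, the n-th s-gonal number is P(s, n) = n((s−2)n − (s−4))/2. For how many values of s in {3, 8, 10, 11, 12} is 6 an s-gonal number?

1

s = 3: P(3, 3) = 6. ✓
s = 8: P(8, 1) = 1 and P(8, 2) = 8; 6 is not s-gonal.
s = 10: P(10, 1) = 1 and P(10, 2) = 10; 6 is not s-gonal.
s = 11: P(11, 1) = 1 and P(11, 2) = 11; 6 is not s-gonal.
s = 12: P(12, 1) = 1 and P(12, 2) = 12; 6 is not s-gonal.
Hits: s ∈ {3} → 1.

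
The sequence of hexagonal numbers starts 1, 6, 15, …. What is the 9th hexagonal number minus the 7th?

62

9·(2·9 − 1) = 153 and 7·(2·7 − 1) = 91.
Difference: 153 − 91 = 62.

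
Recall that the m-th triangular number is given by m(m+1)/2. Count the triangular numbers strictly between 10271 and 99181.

The n-th triangular number is n(n+1)/2.
Smallest index with value > 10271: n = 143 (giving 10296).
Largest index with value < 99181: n = 444 (giving 98790).
Indices 143 through 444: 302 terms.

302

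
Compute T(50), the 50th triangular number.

1275

50·51/2 = 2550/2 = 1275.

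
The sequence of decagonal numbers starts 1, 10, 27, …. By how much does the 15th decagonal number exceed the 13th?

218

15·(4·15 − 3) = 855 and 13·(4·13 − 3) = 637.
Difference: 855 − 637 = 218.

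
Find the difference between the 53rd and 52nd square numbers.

105

n² − (n−1)² = 2n − 1, so 53² − 52² = 2·53 − 1 = 105.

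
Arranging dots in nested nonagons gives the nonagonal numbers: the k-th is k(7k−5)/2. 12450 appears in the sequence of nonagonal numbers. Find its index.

60

Set n(7n−5)/2 = 12450, giving 7n² − 5n − 24900 = 0.
The discriminant is 25 + 56·12450 = 697225, and √697225 = 835.
So n = (5 + 835) / 14 = 840/14 = 60.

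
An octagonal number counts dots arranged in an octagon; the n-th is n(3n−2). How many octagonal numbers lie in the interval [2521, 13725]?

38

The n-th octagonal number is n(3n−2).
Smallest index with value ≥ 2521: n = 30 (giving 2640).
Largest index with value ≤ 13725: n = 67 (giving 13333).
Indices 30 through 67: 38 terms.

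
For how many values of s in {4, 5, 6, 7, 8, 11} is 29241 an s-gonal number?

s = 4: P(4, 171) = 29241. ✓
s = 5: P(5, 139) = 28912 and P(5, 140) = 29330; 29241 is not s-gonal.
s = 6: P(6, 121) = 29161 and P(6, 122) = 29646; 29241 is not s-gonal.
s = 7: P(7, 108) = 28998 and P(7, 109) = 29539; 29241 is not s-gonal.
s = 8: P(8, 99) = 29205 and P(8, 100) = 29800; 29241 is not s-gonal.
s = 11: P(11, 81) = 29241. ✓
Hits: s ∈ {4, 11} → 2.

2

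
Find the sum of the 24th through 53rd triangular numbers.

23935

Σ i(i+1)/2 = (Σi² + Σi) / 2 over i = 24..53.
Σi = 1431 − 276 = 1155 and Σi² = 51039 − 4324 = 46715.
(1·46715 + 1·1155) / 2 = 47870/2 = 23935.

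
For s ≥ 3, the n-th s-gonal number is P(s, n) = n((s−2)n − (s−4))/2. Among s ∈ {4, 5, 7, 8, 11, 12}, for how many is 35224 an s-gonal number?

s = 4: P(4, 187) = 34969 and P(4, 188) = 35344; 35224 is not s-gonal.
s = 5: P(5, 153) = 35037 and P(5, 154) = 35497; 35224 is not s-gonal.
s = 7: P(7, 119) = 35224. ✓
s = 8: P(8, 108) = 34776 and P(8, 109) = 35425; 35224 is not s-gonal.
s = 11: P(11, 88) = 34540 and P(11, 89) = 35333; 35224 is not s-gonal.
s = 12: P(12, 84) = 34944 and P(12, 85) = 35785; 35224 is not s-gonal.
Hits: s ∈ {7} → 1.

1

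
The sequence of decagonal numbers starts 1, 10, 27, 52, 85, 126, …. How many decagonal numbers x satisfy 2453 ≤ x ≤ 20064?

46

The n-th decagonal number is n(4n−3).
Smallest index with value ≥ 2453: n = 26 (giving 2626).
Largest index with value ≤ 20064: n = 71 (giving 19951).
Indices 26 through 71: 46 terms.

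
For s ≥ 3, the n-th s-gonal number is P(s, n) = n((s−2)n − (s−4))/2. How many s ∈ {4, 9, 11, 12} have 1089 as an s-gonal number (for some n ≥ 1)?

2

s = 4: P(4, 33) = 1089. ✓
s = 9: P(9, 18) = 1089. ✓
s = 11: P(11, 15) = 960 and P(11, 16) = 1096; 1089 is not s-gonal.
s = 12: P(12, 15) = 1065 and P(12, 16) = 1216; 1089 is not s-gonal.
Hits: s ∈ {4, 9} → 2.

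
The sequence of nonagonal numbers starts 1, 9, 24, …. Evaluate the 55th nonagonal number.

10450

The 55th nonagonal number is n(7n−5)/2 with n = 55.
55·(7·55 − 5)/2 = 55·380/2 = 55·190 = 10450.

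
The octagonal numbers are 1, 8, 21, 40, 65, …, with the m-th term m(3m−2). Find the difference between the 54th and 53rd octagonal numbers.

Consecutive octagonal numbers differ by 6n − 5: here 6·54 − 5 = 319.

319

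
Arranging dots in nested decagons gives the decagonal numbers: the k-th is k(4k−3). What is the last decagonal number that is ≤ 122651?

Solve n(4n−3) ≤ 122651 for integer n.
n = 175 gives 121975 ≤ 122651, while n = 176 gives 123376 > 122651; so the answer is 121975.

121975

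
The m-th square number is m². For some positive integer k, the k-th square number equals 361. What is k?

We need n² = 361, so n = √361 = 19.
Check: 19² = 361. ✓

19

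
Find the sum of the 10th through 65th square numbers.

93380

Σ_{i=10}^{65} i² = 93665 − 285 = 93380.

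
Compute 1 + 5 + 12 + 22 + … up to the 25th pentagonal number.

8125

Σ i(3i−1)/2 = (3Σi² − Σi) / 2 over i = 1..25.
Σi = 325 and Σi² = 5525.
(3·5525 − 1·325) / 2 = 16250/2 = 8125.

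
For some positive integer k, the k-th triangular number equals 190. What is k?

Set n(n+1)/2 = 190, giving n² + n − 380 = 0.
The discriminant is 1 + 8·190 = 1521, and √1521 = 39.
So n = (-1 + 39) / 2 = 38/2 = 19.

19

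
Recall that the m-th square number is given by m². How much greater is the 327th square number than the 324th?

1953

327² = 106929 and 324² = 104976.
Difference: 106929 − 104976 = 1953.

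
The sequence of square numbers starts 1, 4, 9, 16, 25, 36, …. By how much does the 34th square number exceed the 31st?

195

34² = 1156 and 31² = 961.
Difference: 1156 − 961 = 195.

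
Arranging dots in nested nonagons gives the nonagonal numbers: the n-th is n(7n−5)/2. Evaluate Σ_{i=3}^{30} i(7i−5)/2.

Σ i(7i−5)/2 = (7Σi² − 5Σi) / 2 over i = 3..30.
Σi = 465 − 3 = 462 and Σi² = 9455 − 5 = 9450.
(7·9450 − 5·462) / 2 = 63840/2 = 31920.

31920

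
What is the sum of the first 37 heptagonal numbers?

42883

Σ i(5i−3)/2 = (5Σi² − 3Σi) / 2 over i = 1..37.
Σi = 703 and Σi² = 17575.
(5·17575 − 3·703) / 2 = 85766/2 = 42883.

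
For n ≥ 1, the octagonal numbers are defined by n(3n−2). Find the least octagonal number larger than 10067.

10325

Solve n(3n−2) > 10067 for integer n.
The largest n with value ≤ 10067 is 58 (since 9976 ≤ 10067 < 10325), so the first above is n = 59, value 10325.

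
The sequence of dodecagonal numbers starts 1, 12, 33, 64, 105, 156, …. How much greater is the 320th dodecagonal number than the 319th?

Consecutive dodecagonal numbers differ by 10n − 9: here 10·320 − 9 = 3191.

3191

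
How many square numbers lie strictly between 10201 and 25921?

The n-th square number is n².
Smallest index with value > 10201: n = 102 (giving 10404).
Largest index with value < 25921: n = 160 (giving 25600).
Indices 102 through 160: 59 terms.

59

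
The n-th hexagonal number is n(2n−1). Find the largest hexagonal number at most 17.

Solve n(2n−1) ≤ 17 for integer n.
n = 3 gives 15 ≤ 17, while n = 4 gives 28 > 17; so the answer is 15.

15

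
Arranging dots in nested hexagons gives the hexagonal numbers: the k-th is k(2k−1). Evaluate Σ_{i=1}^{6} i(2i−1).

Σ i(2i−1) = 2Σi² − Σi over i = 1..6.
Σi = 21 and Σi² = 91.
2·91 − 1·21 = 161.

161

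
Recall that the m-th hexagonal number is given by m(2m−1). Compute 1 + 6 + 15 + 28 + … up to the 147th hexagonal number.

2128462

Σ i(2i−1) = 2Σi² − Σi over i = 1..147.
Σi = 10878 and Σi² = 1069670.
2·1069670 − 1·10878 = 2128462.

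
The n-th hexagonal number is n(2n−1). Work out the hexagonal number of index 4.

28

The 4th hexagonal number is n(2n−1) with n = 4.
4·(2·4 − 1) = 4·7 = 28.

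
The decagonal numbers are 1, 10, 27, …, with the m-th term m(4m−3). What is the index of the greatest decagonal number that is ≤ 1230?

Solve n(4n−3) ≤ 1230 for integer n.
n = 17 gives 1105 ≤ 1230, while n = 18 gives 1242 > 1230; so the answer is index 17.

17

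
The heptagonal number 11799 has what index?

69

Set n(5n−3)/2 = 11799, giving 5n² − 3n − 23598 = 0.
The discriminant is 9 + 40·11799 = 471969, and √471969 = 687.
So n = (3 + 687) / 10 = 690/10 = 69.
Check: 69·(5·69 − 3)/2 = 11799. ✓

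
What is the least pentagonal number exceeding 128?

Solve n(3n−1)/2 > 128 for integer n.
The largest n with value ≤ 128 is 9 (since 117 ≤ 128 < 145), so the first above is n = 10, value 145.

145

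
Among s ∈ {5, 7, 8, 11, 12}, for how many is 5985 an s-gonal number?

s = 5: P(5, 63) = 5922 and P(5, 64) = 6112; 5985 is not s-gonal.
s = 7: P(7, 49) = 5929 and P(7, 50) = 6175; 5985 is not s-gonal.
s = 8: P(8, 45) = 5985. ✓
s = 11: P(11, 36) = 5706 and P(11, 37) = 6031; 5985 is not s-gonal.
s = 12: P(12, 35) = 5985. ✓
Hits: s ∈ {8, 12} → 2.

2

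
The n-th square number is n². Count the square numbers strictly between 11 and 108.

7

The n-th square number is n².
Smallest index with value > 11: n = 4 (giving 16).
Largest index with value < 108: n = 10 (giving 100).
Indices 4 through 10: 7 terms.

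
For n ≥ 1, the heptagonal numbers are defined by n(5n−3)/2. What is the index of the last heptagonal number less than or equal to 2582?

Solve n(5n−3)/2 ≤ 2582 for integer n.
n = 32 gives 2512 ≤ 2582, while n = 33 gives 2673 > 2582; so the answer is index 32.

32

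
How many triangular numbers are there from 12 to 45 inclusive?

The n-th triangular number is n(n+1)/2.
Smallest index with value ≥ 12: n = 5 (giving 15).
Largest index with value ≤ 45: n = 9 (giving 45).
Indices 5 through 9: 5 terms.

5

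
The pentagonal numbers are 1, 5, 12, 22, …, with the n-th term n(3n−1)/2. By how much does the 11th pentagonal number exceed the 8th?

11·(3·11 − 1)/2 = 176 and 8·(3·8 − 1)/2 = 92.
Difference: 176 − 92 = 84.

84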